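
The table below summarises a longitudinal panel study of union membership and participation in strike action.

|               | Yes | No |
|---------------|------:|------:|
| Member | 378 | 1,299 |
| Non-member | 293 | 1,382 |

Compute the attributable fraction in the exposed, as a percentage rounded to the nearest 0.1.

22.4

Cells: a = 378, b = 1299, c = 293, d = 1382.
Risk in exposed = 378/1677 = 0.22540; risk in unexposed = 293/1675 = 0.17493.
RR = 0.22540/0.17493 = 1.28856
AR% = (RR − 1)/RR × 100 = (1.28856 − 1)/1.28856 × 100 = 22.3942%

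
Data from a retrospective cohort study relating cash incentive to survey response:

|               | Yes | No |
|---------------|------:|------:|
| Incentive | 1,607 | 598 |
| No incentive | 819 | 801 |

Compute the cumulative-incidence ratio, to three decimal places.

1.442

Cells: a = 1607, b = 598, c = 819, d = 801.
Risk in exposed = 1607/2205 = 0.72880; risk in unexposed = 819/1620 = 0.50556.
RR = 0.72880 / 0.50556 = 1.44158
The risk among the exposed is 1.44 times that among the unexposed.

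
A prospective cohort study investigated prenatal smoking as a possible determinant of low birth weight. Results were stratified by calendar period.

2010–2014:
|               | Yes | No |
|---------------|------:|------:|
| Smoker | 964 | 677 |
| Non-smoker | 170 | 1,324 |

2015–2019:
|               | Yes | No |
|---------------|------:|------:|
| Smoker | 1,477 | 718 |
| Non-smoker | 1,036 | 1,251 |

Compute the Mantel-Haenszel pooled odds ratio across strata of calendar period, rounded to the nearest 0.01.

OR_MH = Σ(aᵢdᵢ/nᵢ) / Σ(bᵢcᵢ/nᵢ), where nᵢ is the stratum total.
Stratum 1 (2010–2014): n = 3135; a·d/n = 964·1324/3135 = 407.1247; b·c/n = 677·170/3135 = 36.7113
Stratum 2 (2015–2019): n = 4482; a·d/n = 1477·1251/4482 = 412.2550; b·c/n = 718·1036/4482 = 165.9634
OR_MH = (407.1247 + 412.2550) / (36.7113 + 165.9634) = 819.3797 / 202.6747 = 4.04283

4.04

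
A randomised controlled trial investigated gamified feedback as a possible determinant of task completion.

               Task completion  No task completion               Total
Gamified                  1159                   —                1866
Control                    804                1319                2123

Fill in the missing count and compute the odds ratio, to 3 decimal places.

2.689

The missing cell is in the exposed row: 1866 − 1159 = 707.
So a = 1159, b = 707, c = 804, d = 1319.
OR = (a·d)/(b·c) = (1159 × 1319) / (707 × 804) = 1528721 / 568428 = 2.68938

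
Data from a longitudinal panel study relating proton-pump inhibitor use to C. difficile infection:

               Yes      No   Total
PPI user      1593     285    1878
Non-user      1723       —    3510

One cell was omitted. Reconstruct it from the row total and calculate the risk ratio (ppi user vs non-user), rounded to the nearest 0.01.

1.73

The missing cell is in the unexposed row: 3510 − 1723 = 1787.
So a = 1593, b = 285, c = 1723, d = 1787.
RR = [a/(a+b)] / [c/(c+d)] = (1593/1878) / (1723/3510) = 0.84824/0.49088 = 1.72799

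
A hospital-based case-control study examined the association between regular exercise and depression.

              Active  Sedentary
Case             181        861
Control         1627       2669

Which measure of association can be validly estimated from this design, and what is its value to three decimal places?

Reading the table with exposure as columns: a = 181 (Active, case), b = 1627 (Active, non-case), c = 861 (Sedentary, case), d = 2669.
This is a hospital-based case-control study: participants were sampled on outcome status, so risks in the source population cannot be estimated directly — relative risk is not valid here. The odds ratio is the appropriate measure.
OR = (a·d)/(b·c) = (181 × 2669) / (1627 × 861) = 483089 / 1400847 = 0.34485

0.345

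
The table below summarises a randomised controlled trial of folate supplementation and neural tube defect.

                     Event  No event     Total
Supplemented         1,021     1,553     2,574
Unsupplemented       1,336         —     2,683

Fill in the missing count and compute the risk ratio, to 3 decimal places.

0.797

The missing cell is in the unexposed row: 2683 − 1336 = 1347.
So a = 1021, b = 1553, c = 1336, d = 1347.
RR = [a/(a+b)] / [c/(c+d)] = (1021/2574) / (1336/2683) = 0.39666/0.49795 = 0.79658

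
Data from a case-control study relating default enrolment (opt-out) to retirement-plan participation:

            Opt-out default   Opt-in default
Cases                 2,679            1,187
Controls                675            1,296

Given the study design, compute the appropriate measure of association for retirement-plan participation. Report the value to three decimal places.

4.333

Reading the table with exposure as columns: a = 2679 (Opt-out default, case), b = 675 (Opt-out default, non-case), c = 1187 (Opt-in default, case), d = 1296.
This is a case-control study: participants were sampled on outcome status, so risks in the source population cannot be estimated directly — relative risk is not valid here. The odds ratio is the appropriate measure.
OR = (a·d)/(b·c) = (2679 × 1296) / (675 × 1187) = 3471984 / 801225 = 4.33334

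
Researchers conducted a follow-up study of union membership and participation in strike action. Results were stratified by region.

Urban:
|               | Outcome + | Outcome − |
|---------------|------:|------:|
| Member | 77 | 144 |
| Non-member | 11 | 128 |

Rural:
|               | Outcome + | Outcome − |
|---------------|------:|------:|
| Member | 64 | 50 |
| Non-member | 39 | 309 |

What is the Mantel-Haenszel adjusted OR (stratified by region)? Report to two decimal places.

OR_MH = Σ(aᵢdᵢ/nᵢ) / Σ(bᵢcᵢ/nᵢ), where nᵢ is the stratum total.
Stratum 1 (Urban): n = 360; a·d/n = 77·128/360 = 27.3778; b·c/n = 144·11/360 = 4.4000
Stratum 2 (Rural): n = 462; a·d/n = 64·309/462 = 42.8052; b·c/n = 50·39/462 = 4.2208
OR_MH = (27.3778 + 42.8052) / (4.4000 + 4.2208) = 70.1830 / 8.6208 = 8.14114

8.14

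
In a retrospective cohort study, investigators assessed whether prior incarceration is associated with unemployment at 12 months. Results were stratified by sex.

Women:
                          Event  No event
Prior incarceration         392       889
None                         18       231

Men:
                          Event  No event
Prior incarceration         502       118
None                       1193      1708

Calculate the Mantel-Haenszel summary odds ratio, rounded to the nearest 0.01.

OR_MH = Σ(aᵢdᵢ/nᵢ) / Σ(bᵢcᵢ/nᵢ), where nᵢ is the stratum total.
Stratum 1 (Women): n = 1530; a·d/n = 392·231/1530 = 59.1843; b·c/n = 889·18/1530 = 10.4588
Stratum 2 (Men): n = 3521; a·d/n = 502·1708/3521 = 243.5149; b·c/n = 118·1193/3521 = 39.9813
OR_MH = (59.1843 + 243.5149) / (10.4588 + 39.9813) = 302.6992 / 50.4401 = 6.00116

6.00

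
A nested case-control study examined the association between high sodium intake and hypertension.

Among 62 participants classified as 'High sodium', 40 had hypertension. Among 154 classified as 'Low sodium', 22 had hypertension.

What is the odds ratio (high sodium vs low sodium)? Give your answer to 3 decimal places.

From the description: a = 40, b = 22, c = 22, d = 132.
OR = (a·d)/(b·c) = (40 × 132) / (22 × 22) = 5280 / 484 = 10.90909
The odds of hypertension are about 10.91 times as high in the high sodium group.

10.909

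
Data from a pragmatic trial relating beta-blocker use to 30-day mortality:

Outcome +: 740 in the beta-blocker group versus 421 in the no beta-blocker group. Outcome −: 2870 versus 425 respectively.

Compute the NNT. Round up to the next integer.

Risk in treated group = 740/3610 = 0.20499; risk in control = 421/846 = 0.49764.
Absolute risk reduction = 0.49764 − 0.20499 = 0.29265
NNT = 1 / ARR = 1 / 0.29265 = 3.417 → round up → 4

4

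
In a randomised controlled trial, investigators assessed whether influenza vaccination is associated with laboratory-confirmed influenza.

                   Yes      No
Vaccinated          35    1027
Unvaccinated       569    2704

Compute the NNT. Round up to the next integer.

8

Risk in treated group = 35/1062 = 0.03296; risk in control = 569/3273 = 0.17385.
Absolute risk reduction = 0.17385 − 0.03296 = 0.14089
NNT = 1 / ARR = 1 / 0.14089 = 7.098 → round up → 8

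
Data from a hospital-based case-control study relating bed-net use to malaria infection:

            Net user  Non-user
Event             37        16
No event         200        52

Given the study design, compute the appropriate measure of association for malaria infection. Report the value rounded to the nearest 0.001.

Reading the table with exposure as columns: a = 37 (Net user, case), b = 200 (Net user, non-case), c = 16 (Non-user, case), d = 52.
This is a hospital-based case-control study: participants were sampled on outcome status, so risks in the source population cannot be estimated directly — relative risk is not valid here. The odds ratio is the appropriate measure.
OR = (a·d)/(b·c) = (37 × 52) / (200 × 16) = 1924 / 3200 = 0.60125

0.601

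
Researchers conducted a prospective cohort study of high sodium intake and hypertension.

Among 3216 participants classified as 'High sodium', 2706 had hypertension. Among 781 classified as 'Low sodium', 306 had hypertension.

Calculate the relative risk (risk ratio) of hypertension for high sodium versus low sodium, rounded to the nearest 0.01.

From the description: a = 2706, b = 510, c = 306, d = 475.
Risk in exposed = 2706/3216 = 0.84142; risk in unexposed = 306/781 = 0.39181.
RR = 0.84142 / 0.39181 = 2.14754
The risk among the exposed is 2.15 times that among the unexposed.

2.15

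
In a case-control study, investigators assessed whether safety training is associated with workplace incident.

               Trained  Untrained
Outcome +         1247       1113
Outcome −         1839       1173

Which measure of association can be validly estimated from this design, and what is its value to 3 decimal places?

0.715

Reading the table with exposure as columns: a = 1247 (Trained, case), b = 1839 (Trained, non-case), c = 1113 (Untrained, case), d = 1173.
This is a case-control study: participants were sampled on outcome status, so risks in the source population cannot be estimated directly — relative risk is not valid here. The odds ratio is the appropriate measure.
OR = (a·d)/(b·c) = (1247 × 1173) / (1839 × 1113) = 1462731 / 2046807 = 0.71464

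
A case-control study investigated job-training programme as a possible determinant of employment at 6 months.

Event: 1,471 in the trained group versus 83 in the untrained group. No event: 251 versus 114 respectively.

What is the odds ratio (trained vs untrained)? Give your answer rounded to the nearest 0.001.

From the description: a = 1471, b = 251, c = 83, d = 114.
OR = (a·d)/(b·c) = (1471 × 114) / (251 × 83) = 167694 / 20833 = 8.04944
The odds of employment at 6 months are about 8.05 times as high in the trained group.

8.049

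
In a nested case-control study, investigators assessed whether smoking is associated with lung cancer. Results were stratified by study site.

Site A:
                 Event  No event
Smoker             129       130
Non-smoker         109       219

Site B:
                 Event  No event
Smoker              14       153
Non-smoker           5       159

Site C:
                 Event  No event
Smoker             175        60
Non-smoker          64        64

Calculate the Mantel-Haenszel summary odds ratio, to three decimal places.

2.315

OR_MH = Σ(aᵢdᵢ/nᵢ) / Σ(bᵢcᵢ/nᵢ), where nᵢ is the stratum total.
Stratum 1 (Site A): n = 587; a·d/n = 129·219/587 = 48.1278; b·c/n = 130·109/587 = 24.1397
Stratum 2 (Site B): n = 331; a·d/n = 14·159/331 = 6.7251; b·c/n = 153·5/331 = 2.3112
Stratum 3 (Site C): n = 363; a·d/n = 175·64/363 = 30.8540; b·c/n = 60·64/363 = 10.5785
OR_MH = (48.1278 + 6.7251 + 30.8540) / (24.1397 + 2.3112 + 10.5785) = 85.7068 / 37.0294 = 2.31456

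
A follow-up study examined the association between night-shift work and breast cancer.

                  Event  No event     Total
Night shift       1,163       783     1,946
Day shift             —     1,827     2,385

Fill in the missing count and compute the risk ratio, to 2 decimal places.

2.55

The missing cell is in the unexposed row: 2385 − 1827 = 558.
So a = 1163, b = 783, c = 558, d = 1827.
RR = [a/(a+b)] / [c/(c+d)] = (1163/1946) / (558/2385) = 0.59764/0.23396 = 2.55441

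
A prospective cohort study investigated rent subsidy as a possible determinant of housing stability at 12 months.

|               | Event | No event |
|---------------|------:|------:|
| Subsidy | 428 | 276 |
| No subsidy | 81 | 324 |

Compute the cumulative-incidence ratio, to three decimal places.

Cells: a = 428, b = 276, c = 81, d = 324.
Risk in exposed = 428/704 = 0.60795; risk in unexposed = 81/405 = 0.20000.
RR = 0.60795 / 0.20000 = 3.03977
The risk among the exposed is 3.04 times that among the unexposed.

3.040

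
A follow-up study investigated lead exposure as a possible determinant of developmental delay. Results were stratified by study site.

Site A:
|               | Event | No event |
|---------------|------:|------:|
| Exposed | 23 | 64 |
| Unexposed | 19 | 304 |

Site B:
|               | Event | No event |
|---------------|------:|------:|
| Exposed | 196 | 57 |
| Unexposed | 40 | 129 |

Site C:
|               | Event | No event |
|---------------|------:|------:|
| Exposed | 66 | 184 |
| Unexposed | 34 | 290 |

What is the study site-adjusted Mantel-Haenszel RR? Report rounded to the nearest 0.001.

3.126

RR_MH = Σ(aᵢ·n₀ᵢ/nᵢ) / Σ(cᵢ·n₁ᵢ/nᵢ), with n₁ᵢ = aᵢ+bᵢ (exposed), n₀ᵢ = cᵢ+dᵢ (unexposed), nᵢ = n₁ᵢ+n₀ᵢ.
Stratum 1 (Site A): n₁ = 87, n₀ = 323, n = 410; a·n₀/n = 23·323/410 = 18.1195; c·n₁/n = 19·87/410 = 4.0317
Stratum 2 (Site B): n₁ = 253, n₀ = 169, n = 422; a·n₀/n = 196·169/422 = 78.4929; c·n₁/n = 40·253/422 = 23.9810
Stratum 3 (Site C): n₁ = 250, n₀ = 324, n = 574; a·n₀/n = 66·324/574 = 37.2544; c·n₁/n = 34·250/574 = 14.8084
RR_MH = (18.1195 + 78.4929 + 37.2544) / (4.0317 + 23.9810 + 14.8084) = 133.8668 / 42.8211 = 3.12619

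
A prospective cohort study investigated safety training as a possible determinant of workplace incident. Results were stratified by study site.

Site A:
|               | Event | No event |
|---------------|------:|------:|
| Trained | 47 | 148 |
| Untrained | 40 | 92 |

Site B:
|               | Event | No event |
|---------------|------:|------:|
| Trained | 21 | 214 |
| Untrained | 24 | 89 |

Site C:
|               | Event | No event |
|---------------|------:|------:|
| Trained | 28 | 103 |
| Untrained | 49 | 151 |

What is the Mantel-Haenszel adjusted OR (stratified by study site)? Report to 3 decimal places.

OR_MH = Σ(aᵢdᵢ/nᵢ) / Σ(bᵢcᵢ/nᵢ), where nᵢ is the stratum total.
Stratum 1 (Site A): n = 327; a·d/n = 47·92/327 = 13.2232; b·c/n = 148·40/327 = 18.1040
Stratum 2 (Site B): n = 348; a·d/n = 21·89/348 = 5.3707; b·c/n = 214·24/348 = 14.7586
Stratum 3 (Site C): n = 331; a·d/n = 28·151/331 = 12.7734; b·c/n = 103·49/331 = 15.2477
OR_MH = (13.2232 + 5.3707 + 12.7734) / (18.1040 + 14.7586 + 15.2477) = 31.3673 / 48.1103 = 0.65199

0.652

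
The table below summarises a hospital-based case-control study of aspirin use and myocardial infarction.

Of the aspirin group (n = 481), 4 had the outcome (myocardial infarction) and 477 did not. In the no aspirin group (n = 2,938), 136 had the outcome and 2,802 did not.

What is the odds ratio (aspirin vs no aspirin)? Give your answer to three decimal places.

0.173

From the description: a = 4, b = 477, c = 136, d = 2802.
OR = (a·d)/(b·c) = (4 × 2802) / (477 × 136) = 11208 / 64872 = 0.17277
Exposure is associated with lower odds of myocardial infarction (OR = 0.17 < 1).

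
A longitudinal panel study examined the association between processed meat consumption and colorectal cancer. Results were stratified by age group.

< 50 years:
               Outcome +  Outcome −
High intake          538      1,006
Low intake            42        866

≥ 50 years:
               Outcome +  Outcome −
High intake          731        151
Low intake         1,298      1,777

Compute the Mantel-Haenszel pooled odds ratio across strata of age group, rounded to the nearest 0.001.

OR_MH = Σ(aᵢdᵢ/nᵢ) / Σ(bᵢcᵢ/nᵢ), where nᵢ is the stratum total.
Stratum 1 (< 50 years): n = 2452; a·d/n = 538·866/2452 = 190.0114; b·c/n = 1006·42/2452 = 17.2316
Stratum 2 (≥ 50 years): n = 3957; a·d/n = 731·1777/3957 = 328.2757; b·c/n = 151·1298/3957 = 49.5320
OR_MH = (190.0114 + 328.2757) / (17.2316 + 49.5320) = 518.2871 / 66.7636 = 7.76302

7.763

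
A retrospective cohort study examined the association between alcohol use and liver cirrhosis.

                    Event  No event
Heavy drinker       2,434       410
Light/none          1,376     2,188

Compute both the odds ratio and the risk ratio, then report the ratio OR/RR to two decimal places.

Cells: a = 2434, b = 410, c = 1376, d = 2188.
OR = (2434·2188)/(410·1376) = 5325592/564160 = 9.43986
Risk in exposed = 2434/2844 = 0.85584; risk in unexposed = 1376/3564 = 0.38608; RR = 2.21672
OR/RR = 9.43986 / 2.21672 = 4.25849
The outcome is not rare, so the OR lies further from 1 than the RR.

4.26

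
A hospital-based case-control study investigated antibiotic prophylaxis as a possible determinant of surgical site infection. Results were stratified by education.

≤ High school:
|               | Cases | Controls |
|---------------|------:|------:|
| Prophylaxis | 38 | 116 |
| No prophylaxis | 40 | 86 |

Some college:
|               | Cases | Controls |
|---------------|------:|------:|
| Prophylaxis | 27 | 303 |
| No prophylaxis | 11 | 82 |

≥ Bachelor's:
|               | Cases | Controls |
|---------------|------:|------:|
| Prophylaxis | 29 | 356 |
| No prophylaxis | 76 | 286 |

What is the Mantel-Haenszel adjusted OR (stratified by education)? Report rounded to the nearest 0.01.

OR_MH = Σ(aᵢdᵢ/nᵢ) / Σ(bᵢcᵢ/nᵢ), where nᵢ is the stratum total.
Stratum 1 (≤ High school): n = 280; a·d/n = 38·86/280 = 11.6714; b·c/n = 116·40/280 = 16.5714
Stratum 2 (Some college): n = 423; a·d/n = 27·82/423 = 5.2340; b·c/n = 303·11/423 = 7.8794
Stratum 3 (≥ Bachelor's): n = 747; a·d/n = 29·286/747 = 11.1031; b·c/n = 356·76/747 = 36.2195
OR_MH = (11.6714 + 5.2340 + 11.1031) / (16.5714 + 7.8794 + 36.2195) = 28.0086 / 60.6704 = 0.46165

0.46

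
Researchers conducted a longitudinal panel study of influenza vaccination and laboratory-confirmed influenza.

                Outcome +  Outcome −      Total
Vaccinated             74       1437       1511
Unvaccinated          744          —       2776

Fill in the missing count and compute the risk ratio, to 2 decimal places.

The missing cell is in the unexposed row: 2776 − 744 = 2032.
So a = 74, b = 1437, c = 744, d = 2032.
RR = [a/(a+b)] / [c/(c+d)] = (74/1511) / (744/2776) = 0.04897/0.26801 = 0.18273

0.18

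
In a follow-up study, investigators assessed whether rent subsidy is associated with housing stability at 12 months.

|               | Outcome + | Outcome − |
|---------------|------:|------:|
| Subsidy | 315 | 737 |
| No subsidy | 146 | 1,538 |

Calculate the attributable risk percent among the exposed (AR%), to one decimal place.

Cells: a = 315, b = 737, c = 146, d = 1538.
Risk in exposed = 315/1052 = 0.29943; risk in unexposed = 146/1684 = 0.08670.
RR = 0.29943/0.08670 = 3.45370
AR% = (RR − 1)/RR × 100 = (3.45370 − 1)/3.45370 × 100 = 71.0455%

71.0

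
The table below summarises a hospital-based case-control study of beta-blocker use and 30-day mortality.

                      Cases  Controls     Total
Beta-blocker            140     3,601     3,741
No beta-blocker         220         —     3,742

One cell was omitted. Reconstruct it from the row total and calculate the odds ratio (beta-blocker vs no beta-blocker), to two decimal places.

0.62

The missing cell is in the unexposed row: 3742 − 220 = 3522.
So a = 140, b = 3601, c = 220, d = 3522.
OR = (a·d)/(b·c) = (140 × 3522) / (3601 × 220) = 493080 / 792220 = 0.62240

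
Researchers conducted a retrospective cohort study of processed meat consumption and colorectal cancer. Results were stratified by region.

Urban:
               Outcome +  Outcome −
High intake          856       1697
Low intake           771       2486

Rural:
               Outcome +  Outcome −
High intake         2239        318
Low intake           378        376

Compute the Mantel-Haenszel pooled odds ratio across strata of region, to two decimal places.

2.37

OR_MH = Σ(aᵢdᵢ/nᵢ) / Σ(bᵢcᵢ/nᵢ), where nᵢ is the stratum total.
Stratum 1 (Urban): n = 5810; a·d/n = 856·2486/5810 = 366.2678; b·c/n = 1697·771/5810 = 225.1957
Stratum 2 (Rural): n = 3311; a·d/n = 2239·376/3311 = 254.2628; b·c/n = 318·378/3311 = 36.3044
OR_MH = (366.2678 + 254.2628) / (225.1957 + 36.3044) = 620.5306 / 261.5001 = 2.37296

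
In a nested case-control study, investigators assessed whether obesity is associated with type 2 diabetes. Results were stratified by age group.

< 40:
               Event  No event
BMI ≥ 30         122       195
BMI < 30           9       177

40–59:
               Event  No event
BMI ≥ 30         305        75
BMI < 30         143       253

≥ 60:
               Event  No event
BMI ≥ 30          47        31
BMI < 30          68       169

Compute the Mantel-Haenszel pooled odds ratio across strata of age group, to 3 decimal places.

OR_MH = Σ(aᵢdᵢ/nᵢ) / Σ(bᵢcᵢ/nᵢ), where nᵢ is the stratum total.
Stratum 1 (< 40): n = 503; a·d/n = 122·177/503 = 42.9304; b·c/n = 195·9/503 = 3.4891
Stratum 2 (40–59): n = 776; a·d/n = 305·253/776 = 99.4394; b·c/n = 75·143/776 = 13.8209
Stratum 3 (≥ 60): n = 315; a·d/n = 47·169/315 = 25.2159; b·c/n = 31·68/315 = 6.6921
OR_MH = (42.9304 + 99.4394 + 25.2159) / (3.4891 + 13.8209 + 6.6921) = 167.5857 / 24.0020 = 6.98216

6.982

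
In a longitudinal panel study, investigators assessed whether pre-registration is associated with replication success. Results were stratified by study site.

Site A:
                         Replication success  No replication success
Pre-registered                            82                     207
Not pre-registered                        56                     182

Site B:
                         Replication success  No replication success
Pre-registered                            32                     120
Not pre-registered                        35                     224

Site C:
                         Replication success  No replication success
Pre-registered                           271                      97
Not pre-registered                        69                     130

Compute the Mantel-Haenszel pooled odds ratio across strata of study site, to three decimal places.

OR_MH = Σ(aᵢdᵢ/nᵢ) / Σ(bᵢcᵢ/nᵢ), where nᵢ is the stratum total.
Stratum 1 (Site A): n = 527; a·d/n = 82·182/527 = 28.3188; b·c/n = 207·56/527 = 21.9962
Stratum 2 (Site B): n = 411; a·d/n = 32·224/411 = 17.4404; b·c/n = 120·35/411 = 10.2190
Stratum 3 (Site C): n = 567; a·d/n = 271·130/567 = 62.1340; b·c/n = 97·69/567 = 11.8042
OR_MH = (28.3188 + 17.4404 + 62.1340) / (21.9962 + 10.2190 + 11.8042) = 107.8932 / 44.0194 = 2.45104

2.451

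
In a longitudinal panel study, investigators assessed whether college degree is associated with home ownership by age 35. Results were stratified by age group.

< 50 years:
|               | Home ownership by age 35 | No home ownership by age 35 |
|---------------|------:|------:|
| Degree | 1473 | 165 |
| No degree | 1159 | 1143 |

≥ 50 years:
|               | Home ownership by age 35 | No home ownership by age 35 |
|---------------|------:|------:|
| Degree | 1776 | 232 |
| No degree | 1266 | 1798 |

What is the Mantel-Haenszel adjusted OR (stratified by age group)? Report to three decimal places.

9.929

OR_MH = Σ(aᵢdᵢ/nᵢ) / Σ(bᵢcᵢ/nᵢ), where nᵢ is the stratum total.
Stratum 1 (< 50 years): n = 3940; a·d/n = 1473·1143/3940 = 427.3195; b·c/n = 165·1159/3940 = 48.5368
Stratum 2 (≥ 50 years): n = 5072; a·d/n = 1776·1798/5072 = 629.5836; b·c/n = 232·1266/5072 = 57.9085
OR_MH = (427.3195 + 629.5836) / (48.5368 + 57.9085) = 1056.9031 / 106.4453 = 9.92907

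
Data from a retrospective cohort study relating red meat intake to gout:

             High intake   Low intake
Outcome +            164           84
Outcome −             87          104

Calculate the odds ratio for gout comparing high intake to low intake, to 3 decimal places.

2.334

Reading the table with exposure as columns: a = 164 (High intake, case), b = 87 (High intake, non-case), c = 84 (Low intake, case), d = 104.
OR = (a·d)/(b·c) = (164 × 104) / (87 × 84) = 17056 / 7308 = 2.33388
The odds of gout are about 2.33 times as high in the high intake group.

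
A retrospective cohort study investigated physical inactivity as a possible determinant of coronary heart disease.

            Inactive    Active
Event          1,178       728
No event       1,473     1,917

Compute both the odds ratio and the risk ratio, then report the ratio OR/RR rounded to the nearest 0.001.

Reading the table with exposure as columns: a = 1178 (Inactive, case), b = 1473 (Inactive, non-case), c = 728 (Active, case), d = 1917.
OR = (1178·1917)/(1473·728) = 2258226/1072344 = 2.10588
Risk in exposed = 1178/2651 = 0.44436; risk in unexposed = 728/2645 = 0.27524; RR = 1.61447
OR/RR = 2.10588 / 1.61447 = 1.30438
The outcome is not rare, so the OR lies further from 1 than the RR.

1.304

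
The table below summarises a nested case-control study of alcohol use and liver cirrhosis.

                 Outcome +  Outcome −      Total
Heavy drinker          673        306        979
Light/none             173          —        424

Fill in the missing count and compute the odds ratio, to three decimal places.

3.191

The missing cell is in the unexposed row: 424 − 173 = 251.
So a = 673, b = 306, c = 173, d = 251.
OR = (a·d)/(b·c) = (673 × 251) / (306 × 173) = 168923 / 52938 = 3.19096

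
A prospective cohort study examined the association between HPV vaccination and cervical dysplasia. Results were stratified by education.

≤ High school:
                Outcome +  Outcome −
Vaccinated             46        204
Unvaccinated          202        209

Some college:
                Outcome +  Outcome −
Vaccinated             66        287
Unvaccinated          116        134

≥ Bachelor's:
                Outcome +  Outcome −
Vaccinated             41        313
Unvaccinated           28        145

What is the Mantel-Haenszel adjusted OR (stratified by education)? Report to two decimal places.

OR_MH = Σ(aᵢdᵢ/nᵢ) / Σ(bᵢcᵢ/nᵢ), where nᵢ is the stratum total.
Stratum 1 (≤ High school): n = 661; a·d/n = 46·209/661 = 14.5446; b·c/n = 204·202/661 = 62.3419
Stratum 2 (Some college): n = 603; a·d/n = 66·134/603 = 14.6667; b·c/n = 287·116/603 = 55.2106
Stratum 3 (≥ Bachelor's): n = 527; a·d/n = 41·145/527 = 11.2808; b·c/n = 313·28/527 = 16.6300
OR_MH = (14.5446 + 14.6667 + 11.2808) / (62.3419 + 55.2106 + 16.6300) = 40.4921 / 134.1825 = 0.30177

0.30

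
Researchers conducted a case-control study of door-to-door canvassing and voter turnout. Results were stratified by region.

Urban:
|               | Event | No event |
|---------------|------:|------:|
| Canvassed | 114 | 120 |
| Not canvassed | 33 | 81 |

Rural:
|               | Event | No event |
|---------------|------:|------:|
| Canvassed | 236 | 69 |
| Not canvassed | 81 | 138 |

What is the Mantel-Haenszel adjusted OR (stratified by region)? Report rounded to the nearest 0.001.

OR_MH = Σ(aᵢdᵢ/nᵢ) / Σ(bᵢcᵢ/nᵢ), where nᵢ is the stratum total.
Stratum 1 (Urban): n = 348; a·d/n = 114·81/348 = 26.5345; b·c/n = 120·33/348 = 11.3793
Stratum 2 (Rural): n = 524; a·d/n = 236·138/524 = 62.1527; b·c/n = 69·81/524 = 10.6660
OR_MH = (26.5345 + 62.1527) / (11.3793 + 10.6660) = 88.6872 / 22.0453 = 4.02294

4.023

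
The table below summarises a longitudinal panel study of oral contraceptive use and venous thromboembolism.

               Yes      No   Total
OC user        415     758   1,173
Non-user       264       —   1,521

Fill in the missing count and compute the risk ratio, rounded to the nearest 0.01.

2.04

The missing cell is in the unexposed row: 1521 − 264 = 1257.
So a = 415, b = 758, c = 264, d = 1257.
RR = [a/(a+b)] / [c/(c+d)] = (415/1173) / (264/1521) = 0.35379/0.17357 = 2.03833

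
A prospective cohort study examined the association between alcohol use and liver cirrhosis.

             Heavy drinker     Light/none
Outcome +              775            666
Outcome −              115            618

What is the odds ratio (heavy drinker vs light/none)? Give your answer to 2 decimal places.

Reading the table with exposure as columns: a = 775 (Heavy drinker, case), b = 115 (Heavy drinker, non-case), c = 666 (Light/none, case), d = 618.
OR = (a·d)/(b·c) = (775 × 618) / (115 × 666) = 478950 / 76590 = 6.25343
The odds of liver cirrhosis are about 6.25 times as high in the heavy drinker group.

6.25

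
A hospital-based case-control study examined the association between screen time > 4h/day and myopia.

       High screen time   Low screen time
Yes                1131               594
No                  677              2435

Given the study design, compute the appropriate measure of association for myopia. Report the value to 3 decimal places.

Reading the table with exposure as columns: a = 1131 (High screen time, case), b = 677 (High screen time, non-case), c = 594 (Low screen time, case), d = 2435.
This is a hospital-based case-control study: participants were sampled on outcome status, so risks in the source population cannot be estimated directly — relative risk is not valid here. The odds ratio is the appropriate measure.
OR = (a·d)/(b·c) = (1131 × 2435) / (677 × 594) = 2753985 / 402138 = 6.84836

6.848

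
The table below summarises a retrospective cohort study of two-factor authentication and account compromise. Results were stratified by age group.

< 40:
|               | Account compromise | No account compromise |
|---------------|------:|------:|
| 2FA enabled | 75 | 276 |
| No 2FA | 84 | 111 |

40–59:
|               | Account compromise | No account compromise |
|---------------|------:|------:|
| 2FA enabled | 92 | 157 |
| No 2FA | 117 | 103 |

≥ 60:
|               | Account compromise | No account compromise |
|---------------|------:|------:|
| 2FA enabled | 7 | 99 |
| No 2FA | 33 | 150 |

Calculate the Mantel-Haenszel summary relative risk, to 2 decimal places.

0.58

RR_MH = Σ(aᵢ·n₀ᵢ/nᵢ) / Σ(cᵢ·n₁ᵢ/nᵢ), with n₁ᵢ = aᵢ+bᵢ (exposed), n₀ᵢ = cᵢ+dᵢ (unexposed), nᵢ = n₁ᵢ+n₀ᵢ.
Stratum 1 (< 40): n₁ = 351, n₀ = 195, n = 546; a·n₀/n = 75·195/546 = 26.7857; c·n₁/n = 84·351/546 = 54.0000
Stratum 2 (40–59): n₁ = 249, n₀ = 220, n = 469; a·n₀/n = 92·220/469 = 43.1557; c·n₁/n = 117·249/469 = 62.1173
Stratum 3 (≥ 60): n₁ = 106, n₀ = 183, n = 289; a·n₀/n = 7·183/289 = 4.4325; c·n₁/n = 33·106/289 = 12.1038
RR_MH = (26.7857 + 43.1557 + 4.4325) / (54.0000 + 62.1173 + 12.1038) = 74.3739 / 128.2211 = 0.58004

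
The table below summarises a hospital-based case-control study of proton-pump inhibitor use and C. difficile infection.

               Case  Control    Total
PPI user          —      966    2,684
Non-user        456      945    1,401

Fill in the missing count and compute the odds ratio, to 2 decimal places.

The missing cell is in the exposed row: 2684 − 966 = 1718.
So a = 1718, b = 966, c = 456, d = 945.
OR = (a·d)/(b·c) = (1718 × 945) / (966 × 456) = 1623510 / 440496 = 3.68564

3.69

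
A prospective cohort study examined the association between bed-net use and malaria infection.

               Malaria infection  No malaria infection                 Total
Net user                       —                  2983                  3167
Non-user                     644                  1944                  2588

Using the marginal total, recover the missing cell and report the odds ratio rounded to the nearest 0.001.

0.186

The missing cell is in the exposed row: 3167 − 2983 = 184.
So a = 184, b = 2983, c = 644, d = 1944.
OR = (a·d)/(b·c) = (184 × 1944) / (2983 × 644) = 357696 / 1921052 = 0.18620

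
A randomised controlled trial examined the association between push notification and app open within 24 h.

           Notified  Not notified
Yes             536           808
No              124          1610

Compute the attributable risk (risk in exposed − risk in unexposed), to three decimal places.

0.478

Reading the table with exposure as columns: a = 536 (Notified, case), b = 124 (Notified, non-case), c = 808 (Not notified, case), d = 1610.
Risk in exposed = 536/660 = 0.812121; risk in unexposed = 808/2418 = 0.334160.
Risk difference = 0.812121 − 0.334160 = 0.477961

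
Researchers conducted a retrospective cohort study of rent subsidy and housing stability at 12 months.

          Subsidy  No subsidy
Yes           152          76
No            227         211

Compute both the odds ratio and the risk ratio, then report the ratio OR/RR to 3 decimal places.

1.227

Reading the table with exposure as columns: a = 152 (Subsidy, case), b = 227 (Subsidy, non-case), c = 76 (No subsidy, case), d = 211.
OR = (152·211)/(227·76) = 32072/17252 = 1.85903
Risk in exposed = 152/379 = 0.40106; risk in unexposed = 76/287 = 0.26481; RR = 1.51451
OR/RR = 1.85903 / 1.51451 = 1.22748
The outcome is not rare, so the OR lies further from 1 than the RR.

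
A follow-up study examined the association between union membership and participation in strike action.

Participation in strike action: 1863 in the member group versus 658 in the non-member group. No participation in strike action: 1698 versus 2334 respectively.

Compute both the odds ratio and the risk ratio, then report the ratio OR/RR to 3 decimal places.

From the description: a = 1863, b = 1698, c = 658, d = 2334.
OR = (1863·2334)/(1698·658) = 4348242/1117284 = 3.89180
Risk in exposed = 1863/3561 = 0.52317; risk in unexposed = 658/2992 = 0.21992; RR = 2.37890
OR/RR = 3.89180 / 2.37890 = 1.63596
The outcome is not rare, so the OR lies further from 1 than the RR.

1.636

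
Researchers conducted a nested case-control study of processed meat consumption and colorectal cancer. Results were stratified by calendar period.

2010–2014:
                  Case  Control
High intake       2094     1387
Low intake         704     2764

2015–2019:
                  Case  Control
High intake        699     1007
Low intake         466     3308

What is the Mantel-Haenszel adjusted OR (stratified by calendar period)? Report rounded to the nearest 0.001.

OR_MH = Σ(aᵢdᵢ/nᵢ) / Σ(bᵢcᵢ/nᵢ), where nᵢ is the stratum total.
Stratum 1 (2010–2014): n = 6949; a·d/n = 2094·2764/6949 = 832.8991; b·c/n = 1387·704/6949 = 140.5163
Stratum 2 (2015–2019): n = 5480; a·d/n = 699·3308/5480 = 421.9511; b·c/n = 1007·466/5480 = 85.6318
OR_MH = (832.8991 + 421.9511) / (140.5163 + 85.6318) = 1254.8502 / 226.1481 = 5.54880

5.549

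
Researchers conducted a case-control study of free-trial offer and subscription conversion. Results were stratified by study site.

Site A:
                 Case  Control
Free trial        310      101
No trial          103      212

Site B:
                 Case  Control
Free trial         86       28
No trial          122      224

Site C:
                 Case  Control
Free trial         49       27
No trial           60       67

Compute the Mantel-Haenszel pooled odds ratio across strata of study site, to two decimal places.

OR_MH = Σ(aᵢdᵢ/nᵢ) / Σ(bᵢcᵢ/nᵢ), where nᵢ is the stratum total.
Stratum 1 (Site A): n = 726; a·d/n = 310·212/726 = 90.5234; b·c/n = 101·103/726 = 14.3292
Stratum 2 (Site B): n = 460; a·d/n = 86·224/460 = 41.8783; b·c/n = 28·122/460 = 7.4261
Stratum 3 (Site C): n = 203; a·d/n = 49·67/203 = 16.1724; b·c/n = 27·60/203 = 7.9803
OR_MH = (90.5234 + 41.8783 + 16.1724) / (14.3292 + 7.4261 + 7.9803) = 148.5741 / 29.7356 = 4.99651

5.00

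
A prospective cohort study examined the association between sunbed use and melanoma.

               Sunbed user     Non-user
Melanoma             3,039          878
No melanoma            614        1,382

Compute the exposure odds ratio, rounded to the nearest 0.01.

Reading the table with exposure as columns: a = 3039 (Sunbed user, case), b = 614 (Sunbed user, non-case), c = 878 (Non-user, case), d = 1382.
OR = (a·d)/(b·c) = (3039 × 1382) / (614 × 878) = 4199898 / 539092 = 7.79069
The odds of melanoma are about 7.79 times as high in the sunbed user group.

7.79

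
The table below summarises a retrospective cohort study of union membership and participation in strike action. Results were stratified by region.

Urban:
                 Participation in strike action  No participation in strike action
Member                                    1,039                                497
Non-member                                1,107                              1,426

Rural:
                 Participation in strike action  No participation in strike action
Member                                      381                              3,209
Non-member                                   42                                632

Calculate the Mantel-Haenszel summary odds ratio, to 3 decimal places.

2.521

OR_MH = Σ(aᵢdᵢ/nᵢ) / Σ(bᵢcᵢ/nᵢ), where nᵢ is the stratum total.
Stratum 1 (Urban): n = 4069; a·d/n = 1039·1426/4069 = 364.1224; b·c/n = 497·1107/4069 = 135.2123
Stratum 2 (Rural): n = 4264; a·d/n = 381·632/4264 = 56.4709; b·c/n = 3209·42/4264 = 31.6083
OR_MH = (364.1224 + 56.4709) / (135.2123 + 31.6083) = 420.5933 / 166.8207 = 2.52123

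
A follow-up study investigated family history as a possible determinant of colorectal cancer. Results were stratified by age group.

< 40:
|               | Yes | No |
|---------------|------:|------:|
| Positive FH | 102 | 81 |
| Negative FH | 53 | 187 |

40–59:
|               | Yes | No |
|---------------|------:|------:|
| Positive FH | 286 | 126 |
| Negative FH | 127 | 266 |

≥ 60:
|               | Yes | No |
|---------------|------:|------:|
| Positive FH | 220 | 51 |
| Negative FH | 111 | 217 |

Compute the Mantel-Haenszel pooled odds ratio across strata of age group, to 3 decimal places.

OR_MH = Σ(aᵢdᵢ/nᵢ) / Σ(bᵢcᵢ/nᵢ), where nᵢ is the stratum total.
Stratum 1 (< 40): n = 423; a·d/n = 102·187/423 = 45.0922; b·c/n = 81·53/423 = 10.1489
Stratum 2 (40–59): n = 805; a·d/n = 286·266/805 = 94.5043; b·c/n = 126·127/805 = 19.8783
Stratum 3 (≥ 60): n = 599; a·d/n = 220·217/599 = 79.6995; b·c/n = 51·111/599 = 9.4508
OR_MH = (45.0922 + 94.5043 + 79.6995) / (10.1489 + 19.8783 + 9.4508) = 219.2960 / 39.4779 = 5.55490

5.555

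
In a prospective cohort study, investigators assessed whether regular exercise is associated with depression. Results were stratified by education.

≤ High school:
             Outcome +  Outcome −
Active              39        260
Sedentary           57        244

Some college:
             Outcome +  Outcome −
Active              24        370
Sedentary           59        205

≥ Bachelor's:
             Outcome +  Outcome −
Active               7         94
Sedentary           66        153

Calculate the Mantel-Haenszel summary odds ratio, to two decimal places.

OR_MH = Σ(aᵢdᵢ/nᵢ) / Σ(bᵢcᵢ/nᵢ), where nᵢ is the stratum total.
Stratum 1 (≤ High school): n = 600; a·d/n = 39·244/600 = 15.8600; b·c/n = 260·57/600 = 24.7000
Stratum 2 (Some college): n = 658; a·d/n = 24·205/658 = 7.4772; b·c/n = 370·59/658 = 33.1763
Stratum 3 (≥ Bachelor's): n = 320; a·d/n = 7·153/320 = 3.3469; b·c/n = 94·66/320 = 19.3875
OR_MH = (15.8600 + 7.4772 + 3.3469) / (24.7000 + 33.1763 + 19.3875) = 26.6841 / 77.2638 = 0.34536

0.35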